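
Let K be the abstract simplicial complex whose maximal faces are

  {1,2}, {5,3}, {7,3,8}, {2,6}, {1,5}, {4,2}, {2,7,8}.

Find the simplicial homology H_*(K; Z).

Order the vertices as 1 < 2 < 3 < 4 < 5 < 6 < 7 < 8. Listing each simplex with vertices in this order, K has dimension 2 with simplices:

  0-simplices (8): [1], [2], [3], [4], [5], [6], [7], [8]
  1-simplices (10): [1,2], [1,5], [2,4], [2,6], [2,7], [2,8], [3,5], [3,7], [3,8], [7,8]
  2-simplices (2): [2,7,8], [3,7,8]

giving chain groups C_0 ≅ Z^8, C_1 ≅ Z^10, C_2 ≅ Z^2.

Boundary ∂_1: C_1 → C_0 maps an edge to its endpoints' difference, ∂[p,q] = q − p. For instance
  ∂[7,8] = [8] − [7].
This gives a 8×10 integer matrix of rank 7; reducing to Smith normal form yields diagonal entries (1,1,1,1,1,1,1).

∂_2: C_2 → C_1 sends each 2-simplex [p,q,r] to [q,r] − [p,r] + [p,q]. For instance
  ∂[3,7,8] = [7,8] − [3,8] + [3,7],
  ∂[2,7,8] = [7,8] − [2,8] + [2,7].
As a 10×2 matrix over Z this has rank 2, with invariant factors (1,1).

Reading off H_k = ker ∂_k / im ∂_{k+1}:

  H_0: rank C_0 − rank ∂_1 = 8 − 7 = 1, and the invariant factors of ∂_1 are all 1, so H_0 = Z.
  H_1: rank ker ∂_1 − rank ∂_2 = (10 − 7) − 2 = 1, and the invariant factors of ∂_2 are all 1, so H_1 = Z.
  H_2: rank ker ∂_2 − rank ∂_3 = (2 − 2) − 0 = 0, and there is no ∂_3, so H_2 = 0.

H_0 ≅ Z,  H_1 ≅ Z,  H_2 = 0.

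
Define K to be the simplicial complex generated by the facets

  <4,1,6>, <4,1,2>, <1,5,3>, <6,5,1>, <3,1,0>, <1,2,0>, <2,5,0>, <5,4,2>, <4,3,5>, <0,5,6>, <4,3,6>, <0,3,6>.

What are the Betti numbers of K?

K has 7 vertices, 18 edges, 12 triangles.
rank ∂_0 = 0, rank ∂_1 = 6 ⇒ b_0 = 7 − 0 − 6 = 1; all invariant factors of ∂_1 are 1 so no torsion. So H_0 ≅ Z.
rank ∂_1 = 6, rank ∂_2 = 12 ⇒ b_1 = 18 − 6 − 12 = 0; ∂_2 has invariant factor(s) [2] giving torsion. So H_1 ≅ Z_2.
rank ∂_2 = 12, rank ∂_3 = 0 ⇒ b_2 = 12 − 12 − 0 = 0. So H_2 ≅ 0.

b_0 = 1, b_1 = 0, b_2 = 0.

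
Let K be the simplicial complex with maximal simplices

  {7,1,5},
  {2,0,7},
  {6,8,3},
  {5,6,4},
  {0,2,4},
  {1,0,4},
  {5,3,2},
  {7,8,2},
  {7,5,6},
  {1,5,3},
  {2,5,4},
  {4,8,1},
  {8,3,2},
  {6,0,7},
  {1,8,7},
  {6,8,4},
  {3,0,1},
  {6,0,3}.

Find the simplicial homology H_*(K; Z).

We work with the vertex ordering 0 < 1 < 2 < 3 < 4 < 5 < 6 < 7 < 8. The simplices of K, each written with vertices in increasing order, are:

  0-simplices (9): [0], [1], [2], [3], [4], [5], [6], [7], [8]
  1-simplices (27): (27 of them)
  2-simplices (18): [0,1,3], [0,1,4], [0,2,4], [0,2,7], [0,3,6], [0,6,7], [1,3,5], [1,4,8], [1,5,7], [1,7,8], [2,3,5], [2,3,8], [2,4,5], [2,7,8], [3,6,8], [4,5,6], [4,6,8], [5,6,7]

Hence C_0 ≅ Z^9, C_1 ≅ Z^27, C_2 ≅ Z^18.

Boundary ∂_1: C_1 → C_0 maps an edge to its endpoints' difference, ∂[p,q] = q − p.
This gives a 9×27 integer matrix of rank 8; reducing to Smith normal form yields diagonal entries (1,1,1,1,1,1,1,1).

∂_2: C_2 → C_1 sends each 2-simplex [p,q,r] to [q,r] − [p,r] + [p,q]. For instance
  ∂[2,4,5] = [4,5] − [2,5] + [2,4],
  ∂[4,5,6] = [5,6] − [4,6] + [4,5].
As a 27×18 matrix over Z this has rank 17, with invariant factors (1,1,1,1,1,1,1,1,1,1,1,1,1,1,1,1,1).

From H_k ≅ ker(∂_k) / im(∂_{k+1}) we obtain:

  H_0: rank C_0 − rank ∂_1 = 9 − 8 = 1, and the invariant factors of ∂_1 are all 1, so H_0 = Z.
  H_1: rank ker ∂_1 − rank ∂_2 = (27 − 8) − 17 = 2, and the invariant factors of ∂_2 are all 1, so H_1 = Z^2.
  H_2: rank ker ∂_2 − rank ∂_3 = (18 − 17) − 0 = 1, and there is no ∂_3, so H_2 = Z.

H_0 = Z,  H_1 = Z^2,  H_2 = Z.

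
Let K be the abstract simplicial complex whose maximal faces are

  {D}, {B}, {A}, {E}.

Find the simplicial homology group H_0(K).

H_0 ≅ Z^4.

We work with the vertex ordering A < B < D < E. The simplices of K, each written with vertices in increasing order, are:

  0-simplices (4): A, B, D, E

so the chain groups are C_0 ≅ Z^4.

Reading off H_k = ker ∂_k / im ∂_{k+1}:

  H_0: rank C_0 − rank ∂_1 = 4 − 0 = 4, and there is no ∂_1, so H_0 = Z^4.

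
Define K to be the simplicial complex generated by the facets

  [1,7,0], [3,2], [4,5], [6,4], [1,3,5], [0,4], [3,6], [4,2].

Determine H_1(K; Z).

Take the total order 0 < 1 < 2 < 3 < 4 < 5 < 6 < 7 on the vertex set. Then K (dimension 2) consists of the simplices:

  0-simplices (8): [0], [1], [2], [3], [4], [5], [6], [7]
  1-simplices (12): [0,1], [0,4], [0,7], [1,3], [1,5], [1,7], [2,3], [2,4], [3,5], [3,6], [4,5], [4,6]
  2-simplices (2): [0,1,7], [1,3,5]

so the chain groups are C_0 ≅ Z^8, C_1 ≅ Z^12, C_2 ≅ Z^2.

The boundary map ∂_1: C_1 → C_0 sends each edge [p,q] (with p < q) to q − p.
The resulting 8×12 matrix has rank 7, and its Smith normal form has invariant factors (1,1,1,1,1,1,1).

Boundary ∂_2: C_2 → C_1 maps a triangle to the signed sum of its edges. For instance
  ∂[1,3,5] = [3,5] − [1,5] + [1,3],
  ∂[0,1,7] = [1,7] − [0,7] + [0,1].
The resulting 12×2 matrix has rank 2, and its Smith normal form has invariant factors (1,1).

Computing H_k = (kernel of ∂_k) / (image of ∂_{k+1}):

  H_1: rank ker ∂_1 − rank ∂_2 = (12 − 7) − 2 = 3, and the invariant factors of ∂_2 are all 1, so H_1 ≅ Z^3.

H_1 = Z^3.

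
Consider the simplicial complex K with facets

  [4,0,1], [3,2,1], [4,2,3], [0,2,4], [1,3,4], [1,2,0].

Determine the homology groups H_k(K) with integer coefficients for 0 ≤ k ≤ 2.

H_0 = Z,  H_1 = 0,  H_2 = Z.

K has 5 vertices, 9 edges, 6 triangles.
rank ∂_0 = 0, rank ∂_1 = 4 ⇒ b_0 = 5 − 0 − 4 = 1; all invariant factors of ∂_1 are 1 so no torsion. So H_0 = Z.
rank ∂_1 = 4, rank ∂_2 = 5 ⇒ b_1 = 9 − 4 − 5 = 0; all invariant factors of ∂_2 are 1 so no torsion. So H_1 = 0.
rank ∂_2 = 5, rank ∂_3 = 0 ⇒ b_2 = 6 − 5 − 0 = 1. So H_2 = Z.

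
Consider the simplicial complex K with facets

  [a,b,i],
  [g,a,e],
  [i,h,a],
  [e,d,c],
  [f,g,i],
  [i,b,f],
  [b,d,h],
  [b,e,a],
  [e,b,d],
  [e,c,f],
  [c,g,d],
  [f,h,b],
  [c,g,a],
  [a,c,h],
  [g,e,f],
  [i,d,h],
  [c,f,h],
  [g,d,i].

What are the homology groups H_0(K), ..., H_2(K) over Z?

We work with the vertex ordering a < b < c < d < e < f < g < h < i. The simplices of K, each written with vertices in increasing order, are:

  0-simplices (9): a, b, c, d, e, f, g, h, i
  1-simplices (27): ab, ac, ae, ag, ah, ai, bd, be, bf, bh, bi, cd, ce, cf, cg, ch, de, dg, dh, di, ef, eg, fg, fh, fi, gi, hi
  2-simplices (18): abe, abi, acg, ach, aeg, ahi, bde, bdh, bfh, bfi, cde, cdg, cef, cfh, dgi, dhi, efg, fgi

giving chain groups C_0 ≅ Z^9, C_1 ≅ Z^27, C_2 ≅ Z^18.

Boundary ∂_1: C_1 → C_0 sends each edge [p,q] (with p < q) to q − p. For instance
  ∂ce = e − c.
The resulting 9×27 matrix has rank 8, and its Smith normal form has invariant factors (1,1,1,1,1,1,1,1).

∂_2: C_2 → C_1 acts by ∂[p,q,r] = [q,r] − [p,r] + [p,q]. For instance
  ∂bde = de − be + bd,
  ∂fgi = gi − fi + fg.
The 27×18 boundary matrix has rank 18 and Smith normal form diag(1,1,1,1,1,1,1,1,1,1,1,1,1,1,1,1,1,2).

Computing H_k = (kernel of ∂_k) / (image of ∂_{k+1}):

  H_0: rank C_0 − rank ∂_1 = 9 − 8 = 1, and the invariant factors of ∂_1 are all 1, so H_0 = Z.
  H_1: rank ker ∂_1 − rank ∂_2 = (27 − 8) − 18 = 1, and ∂_2 has invariant factor 2 > 1, so H_1 = Z ⊕ Z/2Z.
  H_2: rank ker ∂_2 − rank ∂_3 = (18 − 18) − 0 = 0, and there is no ∂_3, so H_2 = 0.

(K is a triangulation of the Klein bottle.)

H_0 = Z,  H_1 = Z ⊕ Z/2Z,  H_2 = 0.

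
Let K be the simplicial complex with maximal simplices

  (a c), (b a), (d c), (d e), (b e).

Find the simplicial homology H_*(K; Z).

K has 5 vertices, 5 edges.
rank ∂_0 = 0, rank ∂_1 = 4 ⇒ b_0 = 5 − 0 − 4 = 1; all invariant factors of ∂_1 are 1 so no torsion. So H_0 = Z.
rank ∂_1 = 4, rank ∂_2 = 0 ⇒ b_1 = 5 − 4 − 0 = 1. So H_1 = Z.

H_0 = Z,  H_1 = Z.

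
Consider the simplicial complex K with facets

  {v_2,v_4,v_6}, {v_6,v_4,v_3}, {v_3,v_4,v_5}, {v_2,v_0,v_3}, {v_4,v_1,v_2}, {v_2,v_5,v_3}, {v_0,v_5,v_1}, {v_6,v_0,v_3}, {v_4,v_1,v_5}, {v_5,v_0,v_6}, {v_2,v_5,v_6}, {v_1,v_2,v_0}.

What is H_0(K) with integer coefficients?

Fix the vertex order v_0 < v_1 < v_2 < v_3 < v_4 < v_5 < v_6 and write every simplex with vertices in increasing order. Then dim K = 2 and the simplices of K are:

  0-simplices (7): [v_0], [v_1], [v_2], [v_3], [v_4], [v_5], [v_6]
  1-simplices (18): (18 of them)
  2-simplices (12): (12 of them)

Hence C_0 ≅ Z^7, C_1 ≅ Z^18, C_2 ≅ Z^12.

The boundary map ∂_1: C_1 → C_0 is given by ∂[p,q] = [q] − [p]. For instance
  ∂[v_0,v_2] = [v_2] − [v_0].
As a 7×18 matrix over Z this has rank 6, with invariant factors (1,1,1,1,1,1).

∂_2: C_2 → C_1 sends each 2-simplex [p,q,r] to [q,r] − [p,r] + [p,q]. For instance
  ∂[v_0,v_1,v_5] = [v_1,v_5] − [v_0,v_5] + [v_0,v_1],
  ∂[v_3,v_4,v_6] = [v_4,v_6] − [v_3,v_6] + [v_3,v_4].
This gives a 18×12 integer matrix of rank 12; reducing to Smith normal form yields diagonal entries (1,1,1,1,1,1,1,1,1,1,1,2).

Now H_k = ker ∂_k / im ∂_{k+1}, so:

  H_0: rank C_0 − rank ∂_1 = 7 − 6 = 1, and the invariant factors of ∂_1 are all 1, so H_0 = Z.

H_0 = Z.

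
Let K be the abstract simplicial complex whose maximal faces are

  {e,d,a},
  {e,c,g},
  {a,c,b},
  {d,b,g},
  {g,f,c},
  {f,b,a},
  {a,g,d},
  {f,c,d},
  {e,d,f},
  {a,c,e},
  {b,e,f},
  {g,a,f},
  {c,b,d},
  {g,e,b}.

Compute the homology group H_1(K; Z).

H_1 = Z^2.

Fix the vertex order a < b < c < d < e < f < g and write every simplex with vertices in increasing order. Then dim K = 2 and the simplices of K are:

  0-simplices (7): a, b, c, d, e, f, g
  1-simplices (21): ab, ac, ad, ae, af, ag, bc, bd, be, bf, bg, cd, ce, cf, cg, de, df, dg, ef, eg, fg
  2-simplices (14): abc, abf, ace, ade, adg, afg, bcd, bdg, bef, beg, cdf, ceg, cfg, def

giving chain groups C_0 ≅ Z^7, C_1 ≅ Z^21, C_2 ≅ Z^14.

∂_1: C_1 → C_0 sends each edge [p,q] (with p < q) to q − p.
This gives a 7×21 integer matrix of rank 6; reducing to Smith normal form yields diagonal entries (1,1,1,1,1,1).

∂_2: C_2 → C_1 maps a triangle to the signed sum of its edges. For instance
  ∂bdg = dg − bg + bd,
  ∂cdf = df − cf + cd.
This gives a 21×14 integer matrix of rank 13; reducing to Smith normal form yields diagonal entries (1,1,1,1,1,1,1,1,1,1,1,1,1).

Reading off H_k = ker ∂_k / im ∂_{k+1}:

  H_1: rank ker ∂_1 − rank ∂_2 = (21 − 6) − 13 = 2, and the invariant factors of ∂_2 are all 1, so H_1 = Z^2.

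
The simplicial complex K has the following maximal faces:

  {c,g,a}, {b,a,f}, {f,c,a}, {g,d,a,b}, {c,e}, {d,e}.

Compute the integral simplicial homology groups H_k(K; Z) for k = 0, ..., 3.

H_0 ≅ Z,  H_1 ≅ Z,  H_2 = 0,  H_3 = 0.

Fix the vertex order a < b < c < d < e < f < g and write every simplex with vertices in increasing order. Then dim K = 3 and the simplices of K are:

  0-simplices (7): a, b, c, d, e, f, g
  1-simplices (13): ab, ac, ad, af, ag, bd, bf, bg, ce, cf, cg, de, dg
  2-simplices (7): abd, abf, abg, acf, acg, adg, bdg
  3-simplices (1): abdg

Hence C_0 ≅ Z^7, C_1 ≅ Z^13, C_2 ≅ Z^7, C_3 ≅ Z^1.

The boundary map ∂_1: C_1 → C_0 is given by ∂[p,q] = [q] − [p]. For instance
  ∂ad = d − a.
The resulting 7×13 matrix has rank 6, and its Smith normal form has invariant factors (1,1,1,1,1,1).

The boundary map ∂_2: C_2 → C_1 acts by ∂[p,q,r] = [q,r] − [p,r] + [p,q]. For instance
  ∂adg = dg − ag + ad,
  ∂abd = bd − ad + ab.
The 13×7 boundary matrix has rank 6 and Smith normal form diag(1,1,1,1,1,1).

The boundary map ∂_3: C_3 → C_2 sends each 3-simplex σ to the alternating sum Σ_i (−1)^i (σ with its i-th vertex removed). For instance
  ∂abdg = bdg − adg + abg − abd.
The resulting 7×1 matrix has rank 1, and its Smith normal form has invariant factors (1).

From H_k ≅ ker(∂_k) / im(∂_{k+1}) we obtain:

  H_0: rank C_0 − rank ∂_1 = 7 − 6 = 1, and the invariant factors of ∂_1 are all 1, so H_0 = Z.
  H_1: rank ker ∂_1 − rank ∂_2 = (13 − 6) − 6 = 1, and the invariant factors of ∂_2 are all 1, so H_1 = Z.
  H_2: rank ker ∂_2 − rank ∂_3 = (7 − 6) − 1 = 0, and the invariant factors of ∂_3 are all 1, so H_2 = 0.
  H_3: rank ker ∂_3 − rank ∂_4 = (1 − 1) − 0 = 0, and there is no ∂_4, so H_3 = 0.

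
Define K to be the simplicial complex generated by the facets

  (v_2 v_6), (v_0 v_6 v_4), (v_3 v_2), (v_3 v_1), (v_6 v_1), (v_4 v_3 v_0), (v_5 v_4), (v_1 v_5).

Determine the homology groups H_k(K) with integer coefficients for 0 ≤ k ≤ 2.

H_0 = Z,  H_1 = Z^3,  H_2 = 0.

Take the total order v_0 < v_1 < v_2 < v_3 < v_4 < v_5 < v_6 on the vertex set. Then K (dimension 2) consists of the simplices:

  0-simplices (7): [v_0], [v_1], [v_2], [v_3], [v_4], [v_5], [v_6]
  1-simplices (11): [v_0,v_3], [v_0,v_4], [v_0,v_6], [v_1,v_3], [v_1,v_5], [v_1,v_6], [v_2,v_3], [v_2,v_6], [v_3,v_4], [v_4,v_5], [v_4,v_6]
  2-simplices (2): [v_0,v_3,v_4], [v_0,v_4,v_6]

giving chain groups C_0 ≅ Z^7, C_1 ≅ Z^11, C_2 ≅ Z^2.

The boundary map ∂_1: C_1 → C_0 maps an edge to its endpoints' difference, ∂[p,q] = q − p. For instance
  ∂[v_3,v_4] = [v_4] − [v_3].
As a 7×11 matrix over Z this has rank 6, with invariant factors (1,1,1,1,1,1).

Boundary ∂_2: C_2 → C_1 sends each 2-simplex [p,q,r] to [q,r] − [p,r] + [p,q]. For instance
  ∂[v_0,v_3,v_4] = [v_3,v_4] − [v_0,v_4] + [v_0,v_3],
  ∂[v_0,v_4,v_6] = [v_4,v_6] − [v_0,v_6] + [v_0,v_4].
This gives a 11×2 integer matrix of rank 2; reducing to Smith normal form yields diagonal entries (1,1).

Reading off H_k = ker ∂_k / im ∂_{k+1}:

  H_0: rank C_0 − rank ∂_1 = 7 − 6 = 1, and the invariant factors of ∂_1 are all 1, so H_0 ≅ Z.
  H_1: rank ker ∂_1 − rank ∂_2 = (11 − 6) − 2 = 3, and the invariant factors of ∂_2 are all 1, so H_1 ≅ Z^3.
  H_2: rank ker ∂_2 − rank ∂_3 = (2 − 2) − 0 = 0, and there is no ∂_3, so H_2 ≅ 0.

As a check, the Euler characteristic is 7 − 11 + 2 = -2, which agrees with 1 − 3 + 0 = -2.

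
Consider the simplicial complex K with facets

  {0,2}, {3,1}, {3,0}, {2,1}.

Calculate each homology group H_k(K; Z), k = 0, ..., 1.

H_0 ≅ Z,  H_1 ≅ Z.

We work with the vertex ordering 0 < 1 < 2 < 3. The simplices of K, each written with vertices in increasing order, are:

  0-simplices (4): [0], [1], [2], [3]
  1-simplices (4): [0,2], [0,3], [1,2], [1,3]

Hence C_0 ≅ Z^4, C_1 ≅ Z^4.

Boundary ∂_1: C_1 → C_0 maps an edge to its endpoints' difference, ∂[p,q] = q − p. For instance
  ∂[1,3] = [3] − [1].
As a 4×4 matrix over Z this has rank 3, with invariant factors (1,1,1).

Computing H_k = (kernel of ∂_k) / (image of ∂_{k+1}):

  H_0: rank C_0 − rank ∂_1 = 4 − 3 = 1, and the invariant factors of ∂_1 are all 1, so H_0 = Z.
  H_1: rank ker ∂_1 − rank ∂_2 = (4 − 3) − 0 = 1, and there is no ∂_2, so H_1 = Z.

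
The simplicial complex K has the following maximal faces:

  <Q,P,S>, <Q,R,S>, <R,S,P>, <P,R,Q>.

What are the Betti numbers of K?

b_0 = 1, b_1 = 0, b_2 = 1.

We work with the vertex ordering P < Q < R < S. The simplices of K, each written with vertices in increasing order, are:

  0-simplices (4): P, Q, R, S
  1-simplices (6): PQ, PR, PS, QR, QS, RS
  2-simplices (4): PQR, PQS, PRS, QRS

giving chain groups C_0 ≅ Z^4, C_1 ≅ Z^6, C_2 ≅ Z^4.

The boundary map ∂_1: C_1 → C_0 maps an edge to its endpoints' difference, ∂[p,q] = q − p. For instance
  ∂PQ = Q − P.
As a 4×6 matrix over Z this has rank 3, with invariant factors (1,1,1).

∂_2: C_2 → C_1 maps a triangle to the signed sum of its edges. For instance
  ∂PQS = QS − PS + PQ,
  ∂PRS = RS − PS + PR.
The 6×4 boundary matrix has rank 3 and Smith normal form diag(1,1,1).

Computing H_k = (kernel of ∂_k) / (image of ∂_{k+1}):

  H_0: rank C_0 − rank ∂_1 = 4 − 3 = 1, and the invariant factors of ∂_1 are all 1, so H_0 ≅ Z.
  H_1: rank ker ∂_1 − rank ∂_2 = (6 − 3) − 3 = 0, and the invariant factors of ∂_2 are all 1, so H_1 ≅ 0.
  H_2: rank ker ∂_2 − rank ∂_3 = (4 − 3) − 0 = 1, and there is no ∂_3, so H_2 ≅ Z.

As a check, the Euler characteristic is 4 − 6 + 4 = 2, which agrees with 1 − 0 + 1 = 2.

Hence the Betti numbers are b_0 = 1, b_1 = 0, b_2 = 1.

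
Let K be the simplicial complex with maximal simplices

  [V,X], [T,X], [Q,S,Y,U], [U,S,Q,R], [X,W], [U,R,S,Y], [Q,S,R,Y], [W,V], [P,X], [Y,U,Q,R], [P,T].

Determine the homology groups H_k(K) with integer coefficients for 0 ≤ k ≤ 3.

K has 10 vertices, 16 edges, 10 triangles, 5 3-simplices.
rank ∂_0 = 0, rank ∂_1 = 8 ⇒ b_0 = 10 − 0 − 8 = 2; all invariant factors of ∂_1 are 1 so no torsion. So H_0 ≅ Z^2.
rank ∂_1 = 8, rank ∂_2 = 6 ⇒ b_1 = 16 − 8 − 6 = 2; all invariant factors of ∂_2 are 1 so no torsion. So H_1 ≅ Z^2.
rank ∂_2 = 6, rank ∂_3 = 4 ⇒ b_2 = 10 − 6 − 4 = 0; all invariant factors of ∂_3 are 1 so no torsion. So H_2 ≅ 0.
rank ∂_3 = 4, rank ∂_4 = 0 ⇒ b_3 = 5 − 4 − 0 = 1. So H_3 ≅ Z.

H_0 = Z^2,  H_1 = Z^2,  H_2 = 0,  H_3 = Z.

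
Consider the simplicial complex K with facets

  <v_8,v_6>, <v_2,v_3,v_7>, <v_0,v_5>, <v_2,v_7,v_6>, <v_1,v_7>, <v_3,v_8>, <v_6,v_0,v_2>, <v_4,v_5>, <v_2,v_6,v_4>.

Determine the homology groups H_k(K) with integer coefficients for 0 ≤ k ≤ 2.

We work with the vertex ordering v_0 < v_1 < v_2 < v_3 < v_4 < v_5 < v_6 < v_7 < v_8. The simplices of K, each written with vertices in increasing order, are:

  0-simplices (9): [v_0], [v_1], [v_2], [v_3], [v_4], [v_5], [v_6], [v_7], [v_8]
  1-simplices (14): [v_0,v_2], [v_0,v_5], [v_0,v_6], [v_1,v_7], [v_2,v_3], [v_2,v_4], [v_2,v_6], [v_2,v_7], [v_3,v_7], [v_3,v_8], [v_4,v_5], [v_4,v_6], [v_6,v_7], [v_6,v_8]
  2-simplices (4): [v_0,v_2,v_6], [v_2,v_3,v_7], [v_2,v_4,v_6], [v_2,v_6,v_7]

so the chain groups are C_0 ≅ Z^9, C_1 ≅ Z^14, C_2 ≅ Z^4.

Boundary ∂_1: C_1 → C_0 is given by ∂[p,q] = [q] − [p]. For instance
  ∂[v_0,v_2] = [v_2] − [v_0].
The 9×14 boundary matrix has rank 8 and Smith normal form diag(1,1,1,1,1,1,1,1).

∂_2: C_2 → C_1 acts by ∂[p,q,r] = [q,r] − [p,r] + [p,q]. For instance
  ∂[v_2,v_3,v_7] = [v_3,v_7] − [v_2,v_7] + [v_2,v_3],
  ∂[v_2,v_4,v_6] = [v_4,v_6] − [v_2,v_6] + [v_2,v_4].
This gives a 14×4 integer matrix of rank 4; reducing to Smith normal form yields diagonal entries (1,1,1,1).

From H_k ≅ ker(∂_k) / im(∂_{k+1}) we obtain:

  H_0: rank C_0 − rank ∂_1 = 9 − 8 = 1, and the invariant factors of ∂_1 are all 1, so H_0 ≅ Z.
  H_1: rank ker ∂_1 − rank ∂_2 = (14 − 8) − 4 = 2, and the invariant factors of ∂_2 are all 1, so H_1 ≅ Z^2.
  H_2: rank ker ∂_2 − rank ∂_3 = (4 − 4) − 0 = 0, and there is no ∂_3, so H_2 ≅ 0.

H_0 = Z,  H_1 = Z^2,  H_2 = 0.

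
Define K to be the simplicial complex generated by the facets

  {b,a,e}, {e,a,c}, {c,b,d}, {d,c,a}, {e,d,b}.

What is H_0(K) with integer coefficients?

H_0 ≅ Z.

Order the vertices as a < b < c < d < e. Listing each simplex with vertices in this order, K has dimension 2 with simplices:

  0-simplices (5): a, b, c, d, e
  1-simplices (10): ab, ac, ad, ae, bc, bd, be, cd, ce, de
  2-simplices (5): abe, acd, ace, bcd, bde

giving chain groups C_0 ≅ Z^5, C_1 ≅ Z^10, C_2 ≅ Z^5.

∂_1: C_1 → C_0 maps an edge to its endpoints' difference, ∂[p,q] = q − p. For instance
  ∂bd = d − b.
The 5×10 boundary matrix has rank 4 and Smith normal form diag(1,1,1,1).

∂_2: C_2 → C_1 sends each 2-simplex [p,q,r] to [q,r] − [p,r] + [p,q]. For instance
  ∂acd = cd − ad + ac,
  ∂bde = de − be + bd.
As a 10×5 matrix over Z this has rank 5, with invariant factors (1,1,1,1,1).

Computing H_k = (kernel of ∂_k) / (image of ∂_{k+1}):

  H_0: rank C_0 − rank ∂_1 = 5 − 4 = 1, and the invariant factors of ∂_1 are all 1, so H_0 ≅ Z.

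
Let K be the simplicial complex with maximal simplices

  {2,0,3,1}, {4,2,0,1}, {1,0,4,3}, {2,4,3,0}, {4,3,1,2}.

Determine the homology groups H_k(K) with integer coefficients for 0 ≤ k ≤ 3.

H_0 ≅ Z,  H_1 = 0,  H_2 = 0,  H_3 ≅ Z.

Fix the vertex order 0 < 1 < 2 < 3 < 4 and write every simplex with vertices in increasing order. Then dim K = 3 and the simplices of K are:

  0-simplices (5): [0], [1], [2], [3], [4]
  1-simplices (10): [0,1], [0,2], [0,3], [0,4], [1,2], [1,3], [1,4], [2,3], [2,4], [3,4]
  2-simplices (10): [0,1,2], [0,1,3], [0,1,4], [0,2,3], [0,2,4], [0,3,4], [1,2,3], [1,2,4], [1,3,4], [2,3,4]
  3-simplices (5): [0,1,2,3], [0,1,2,4], [0,1,3,4], [0,2,3,4], [1,2,3,4]

so the chain groups are C_0 ≅ Z^5, C_1 ≅ Z^10, C_2 ≅ Z^10, C_3 ≅ Z^5.

∂_1: C_1 → C_0 sends each edge [p,q] (with p < q) to q − p. For instance
  ∂[0,3] = [3] − [0].
The 5×10 boundary matrix has rank 4 and Smith normal form diag(1,1,1,1).

∂_2: C_2 → C_1 acts by ∂[p,q,r] = [q,r] − [p,r] + [p,q]. For instance
  ∂[0,1,2] = [1,2] − [0,2] + [0,1],
  ∂[0,2,3] = [2,3] − [0,3] + [0,2].
The resulting 10×10 matrix has rank 6, and its Smith normal form has invariant factors (1,1,1,1,1,1).

Boundary ∂_3: C_3 → C_2 sends each 3-simplex σ to the alternating sum Σ_i (−1)^i (σ with its i-th vertex removed). For instance
  ∂[0,2,3,4] = [2,3,4] − [0,3,4] + [0,2,4] − [0,2,3],
  ∂[0,1,2,3] = [1,2,3] − [0,2,3] + [0,1,3] − [0,1,2].
This gives a 10×5 integer matrix of rank 4; reducing to Smith normal form yields diagonal entries (1,1,1,1).

From H_k ≅ ker(∂_k) / im(∂_{k+1}) we obtain:

  H_0: rank C_0 − rank ∂_1 = 5 − 4 = 1, and the invariant factors of ∂_1 are all 1, so H_0 ≅ Z.
  H_1: rank ker ∂_1 − rank ∂_2 = (10 − 4) − 6 = 0, and the invariant factors of ∂_2 are all 1, so H_1 ≅ 0.
  H_2: rank ker ∂_2 − rank ∂_3 = (10 − 6) − 4 = 0, and the invariant factors of ∂_3 are all 1, so H_2 ≅ 0.
  H_3: rank ker ∂_3 − rank ∂_4 = (5 − 4) − 0 = 1, and there is no ∂_4, so H_3 ≅ Z.

As a check, the Euler characteristic is 5 − 10 + 10 − 5 = 0, which agrees with 1 − 0 + 0 − 1 = 0.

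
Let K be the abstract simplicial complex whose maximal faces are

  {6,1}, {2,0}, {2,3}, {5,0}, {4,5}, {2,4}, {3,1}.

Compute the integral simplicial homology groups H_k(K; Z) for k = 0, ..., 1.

H_0 = Z,  H_1 = Z.

Order the vertices as 0 < 1 < 2 < 3 < 4 < 5 < 6. Listing each simplex with vertices in this order, K has dimension 1 with simplices:

  0-simplices (7): [0], [1], [2], [3], [4], [5], [6]
  1-simplices (7): [0,2], [0,5], [1,3], [1,6], [2,3], [2,4], [4,5]

Hence C_0 ≅ Z^7, C_1 ≅ Z^7.

∂_1: C_1 → C_0 sends each edge [p,q] (with p < q) to q − p. For instance
  ∂[0,2] = [2] − [0].
The 7×7 boundary matrix has rank 6 and Smith normal form diag(1,1,1,1,1,1).

From H_k ≅ ker(∂_k) / im(∂_{k+1}) we obtain:

  H_0: rank C_0 − rank ∂_1 = 7 − 6 = 1, and the invariant factors of ∂_1 are all 1, so H_0 = Z.
  H_1: rank ker ∂_1 − rank ∂_2 = (7 − 6) − 0 = 1, and there is no ∂_2, so H_1 = Z.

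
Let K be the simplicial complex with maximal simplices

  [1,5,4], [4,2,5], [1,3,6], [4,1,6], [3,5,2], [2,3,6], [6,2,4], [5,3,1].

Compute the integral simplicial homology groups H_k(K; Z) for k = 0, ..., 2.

H_0 = Z,  H_1 = 0,  H_2 = Z.

We work with the vertex ordering 1 < 2 < 3 < 4 < 5 < 6. The simplices of K, each written with vertices in increasing order, are:

  0-simplices (6): [1], [2], [3], [4], [5], [6]
  1-simplices (12): [1,3], [1,4], [1,5], [1,6], [2,3], [2,4], [2,5], [2,6], [3,5], [3,6], [4,5], [4,6]
  2-simplices (8): [1,3,5], [1,3,6], [1,4,5], [1,4,6], [2,3,5], [2,3,6], [2,4,5], [2,4,6]

Hence C_0 ≅ Z^6, C_1 ≅ Z^12, C_2 ≅ Z^8.

∂_1: C_1 → C_0 maps an edge to its endpoints' difference, ∂[p,q] = q − p.
The resulting 6×12 matrix has rank 5, and its Smith normal form has invariant factors (1,1,1,1,1).

Boundary ∂_2: C_2 → C_1 sends each 2-simplex [p,q,r] to [q,r] − [p,r] + [p,q]. For instance
  ∂[1,3,6] = [3,6] − [1,6] + [1,3],
  ∂[1,4,5] = [4,5] − [1,5] + [1,4].
As a 12×8 matrix over Z this has rank 7, with invariant factors (1,1,1,1,1,1,1).

Computing H_k = (kernel of ∂_k) / (image of ∂_{k+1}):

  H_0: rank C_0 − rank ∂_1 = 6 − 5 = 1, and the invariant factors of ∂_1 are all 1, so H_0 = Z.
  H_1: rank ker ∂_1 − rank ∂_2 = (12 − 5) − 7 = 0, and the invariant factors of ∂_2 are all 1, so H_1 = 0.
  H_2: rank ker ∂_2 − rank ∂_3 = (8 − 7) − 0 = 1, and there is no ∂_3, so H_2 = Z.

As a check, the Euler characteristic is 6 − 12 + 8 = 2, which agrees with 1 − 0 + 1 = 2.
(K is a triangulation of the 2-sphere S^2.)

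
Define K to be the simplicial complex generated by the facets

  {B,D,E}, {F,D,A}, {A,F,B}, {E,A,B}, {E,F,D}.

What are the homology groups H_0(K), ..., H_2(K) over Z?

H_0 = Z,  H_1 = Z,  H_2 = 0.

Order the vertices as A < B < D < E < F. Listing each simplex with vertices in this order, K has dimension 2 with simplices:

  0-simplices (5): A, B, D, E, F
  1-simplices (10): AB, AD, AE, AF, BD, BE, BF, DE, DF, EF
  2-simplices (5): ABE, ABF, ADF, BDE, DEF

Hence C_0 ≅ Z^5, C_1 ≅ Z^10, C_2 ≅ Z^5.

∂_1: C_1 → C_0 maps an edge to its endpoints' difference, ∂[p,q] = q − p.
The resulting 5×10 matrix has rank 4, and its Smith normal form has invariant factors (1,1,1,1).

Boundary ∂_2: C_2 → C_1 acts by ∂[p,q,r] = [q,r] − [p,r] + [p,q]. For instance
  ∂DEF = EF − DF + DE,
  ∂ADF = DF − AF + AD.
The 10×5 boundary matrix has rank 5 and Smith normal form diag(1,1,1,1,1).

Computing H_k = (kernel of ∂_k) / (image of ∂_{k+1}):

  H_0: rank C_0 − rank ∂_1 = 5 − 4 = 1, and the invariant factors of ∂_1 are all 1, so H_0 ≅ Z.
  H_1: rank ker ∂_1 − rank ∂_2 = (10 − 4) − 5 = 1, and the invariant factors of ∂_2 are all 1, so H_1 ≅ Z.
  H_2: rank ker ∂_2 − rank ∂_3 = (5 − 5) − 0 = 0, and there is no ∂_3, so H_2 ≅ 0.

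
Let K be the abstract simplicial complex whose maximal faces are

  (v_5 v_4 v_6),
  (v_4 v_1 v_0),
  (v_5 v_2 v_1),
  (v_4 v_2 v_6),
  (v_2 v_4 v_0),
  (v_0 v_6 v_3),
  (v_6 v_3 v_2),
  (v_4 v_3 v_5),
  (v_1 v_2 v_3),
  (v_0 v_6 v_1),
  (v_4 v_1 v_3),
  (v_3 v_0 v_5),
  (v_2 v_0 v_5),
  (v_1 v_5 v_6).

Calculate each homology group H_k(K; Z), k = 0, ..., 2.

Fix the vertex order v_0 < v_1 < v_2 < v_3 < v_4 < v_5 < v_6 and write every simplex with vertices in increasing order. Then dim K = 2 and the simplices of K are:

  0-simplices (7): [v_0], [v_1], [v_2], [v_3], [v_4], [v_5], [v_6]
  1-simplices (21): (21 of them)
  2-simplices (14): (14 of them)

Hence C_0 ≅ Z^7, C_1 ≅ Z^21, C_2 ≅ Z^14.

Boundary ∂_1: C_1 → C_0 sends each edge [p,q] (with p < q) to q − p.
The 7×21 boundary matrix has rank 6 and Smith normal form diag(1,1,1,1,1,1).

∂_2: C_2 → C_1 sends each 2-simplex [p,q,r] to [q,r] − [p,r] + [p,q]. For instance
  ∂[v_1,v_2,v_3] = [v_2,v_3] − [v_1,v_3] + [v_1,v_2],
  ∂[v_0,v_1,v_4] = [v_1,v_4] − [v_0,v_4] + [v_0,v_1].
The 21×14 boundary matrix has rank 13 and Smith normal form diag(1,1,1,1,1,1,1,1,1,1,1,1,1).

Computing H_k = (kernel of ∂_k) / (image of ∂_{k+1}):

  H_0: rank C_0 − rank ∂_1 = 7 − 6 = 1, and the invariant factors of ∂_1 are all 1, so H_0 ≅ Z.
  H_1: rank ker ∂_1 − rank ∂_2 = (21 − 6) − 13 = 2, and the invariant factors of ∂_2 are all 1, so H_1 ≅ Z^2.
  H_2: rank ker ∂_2 − rank ∂_3 = (14 − 13) − 0 = 1, and there is no ∂_3, so H_2 ≅ Z.

H_0 = Z,  H_1 = Z^2,  H_2 = Z.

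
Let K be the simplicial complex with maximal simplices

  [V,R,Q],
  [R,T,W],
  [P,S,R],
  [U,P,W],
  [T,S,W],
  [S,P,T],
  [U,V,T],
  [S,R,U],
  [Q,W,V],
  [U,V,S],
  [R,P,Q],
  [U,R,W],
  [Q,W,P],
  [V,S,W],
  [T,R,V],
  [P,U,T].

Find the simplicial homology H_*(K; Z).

H_0 = Z,  H_1 = Z^2,  H_2 = Z.

Take the total order P < Q < R < S < T < U < V < W on the vertex set. Then K (dimension 2) consists of the simplices:

  0-simplices (8): P, Q, R, S, T, U, V, W
  1-simplices (24): PQ, PR, PS, PT, PU, PW, QR, QV, QW, RS, RT, RU, RV, RW, ST, SU, SV, SW, TU, TV, TW, UV, UW, VW
  2-simplices (16): PQR, PQW, PRS, PST, PTU, PUW, QRV, QVW, RSU, RTV, RTW, RUW, STW, SUV, SVW, TUV

so the chain groups are C_0 ≅ Z^8, C_1 ≅ Z^24, C_2 ≅ Z^16.

The boundary map ∂_1: C_1 → C_0 is given by ∂[p,q] = [q] − [p]. For instance
  ∂QV = V − Q.
This gives a 8×24 integer matrix of rank 7; reducing to Smith normal form yields diagonal entries (1,1,1,1,1,1,1).

∂_2: C_2 → C_1 acts by ∂[p,q,r] = [q,r] − [p,r] + [p,q]. For instance
  ∂RSU = SU − RU + RS,
  ∂PRS = RS − PS + PR.
As a 24×16 matrix over Z this has rank 15, with invariant factors (1,1,1,1,1,1,1,1,1,1,1,1,1,1,1).

Computing H_k = (kernel of ∂_k) / (image of ∂_{k+1}):

  H_0: rank C_0 − rank ∂_1 = 8 − 7 = 1, and the invariant factors of ∂_1 are all 1, so H_0 ≅ Z.
  H_1: rank ker ∂_1 − rank ∂_2 = (24 − 7) − 15 = 2, and the invariant factors of ∂_2 are all 1, so H_1 ≅ Z^2.
  H_2: rank ker ∂_2 − rank ∂_3 = (16 − 15) − 0 = 1, and there is no ∂_3, so H_2 ≅ Z.

(K is a triangulation of the torus T^2.)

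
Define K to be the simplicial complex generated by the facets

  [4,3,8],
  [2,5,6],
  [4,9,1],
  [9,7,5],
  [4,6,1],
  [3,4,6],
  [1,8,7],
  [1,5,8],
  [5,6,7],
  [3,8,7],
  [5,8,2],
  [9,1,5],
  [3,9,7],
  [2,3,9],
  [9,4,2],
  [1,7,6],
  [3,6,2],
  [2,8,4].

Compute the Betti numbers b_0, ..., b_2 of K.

b_0 = 1, b_1 = 1, b_2 = 0.

Take the total order 1 < 2 < 3 < 4 < 5 < 6 < 7 < 8 < 9 on the vertex set. Then K (dimension 2) consists of the simplices:

  0-simplices (9): [1], [2], [3], [4], [5], [6], [7], [8], [9]
  1-simplices (27): (27 of them)
  2-simplices (18): [1,4,6], [1,4,9], [1,5,8], [1,5,9], [1,6,7], [1,7,8], [2,3,6], [2,3,9], [2,4,8], [2,4,9], [2,5,6], [2,5,8], [3,4,6], [3,4,8], [3,7,8], [3,7,9], [5,6,7], [5,7,9]

Hence C_0 ≅ Z^9, C_1 ≅ Z^27, C_2 ≅ Z^18.

∂_1: C_1 → C_0 sends each edge [p,q] (with p < q) to q − p.
The resulting 9×27 matrix has rank 8, and its Smith normal form has invariant factors (1,1,1,1,1,1,1,1).

Boundary ∂_2: C_2 → C_1 acts by ∂[p,q,r] = [q,r] − [p,r] + [p,q]. For instance
  ∂[5,7,9] = [7,9] − [5,9] + [5,7],
  ∂[1,6,7] = [6,7] − [1,7] + [1,6].
The resulting 27×18 matrix has rank 18, and its Smith normal form has invariant factors (1,1,1,1,1,1,1,1,1,1,1,1,1,1,1,1,1,2).

From H_k ≅ ker(∂_k) / im(∂_{k+1}) we obtain:

  H_0: rank C_0 − rank ∂_1 = 9 − 8 = 1, and the invariant factors of ∂_1 are all 1, so H_0 = Z.
  H_1: rank ker ∂_1 − rank ∂_2 = (27 − 8) − 18 = 1, and ∂_2 has invariant factor 2 > 1, so H_1 = Z ⊕ Z/2Z.
  H_2: rank ker ∂_2 − rank ∂_3 = (18 − 18) − 0 = 0, and there is no ∂_3, so H_2 = 0.

(K is a triangulation of the Klein bottle.)

Hence the Betti numbers are b_0 = 1, b_1 = 1, b_2 = 0.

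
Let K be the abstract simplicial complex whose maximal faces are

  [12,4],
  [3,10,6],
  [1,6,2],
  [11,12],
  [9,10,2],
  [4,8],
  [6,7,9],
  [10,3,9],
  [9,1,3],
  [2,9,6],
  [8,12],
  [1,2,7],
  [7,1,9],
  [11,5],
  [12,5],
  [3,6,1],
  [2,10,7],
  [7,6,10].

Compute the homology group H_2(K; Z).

H_2 = 0.

Fix the vertex order 1 < 2 < 3 < 4 < 5 < 6 < 7 < 8 < 9 < 10 < 11 < 12 and write every simplex with vertices in increasing order. Then dim K = 2 and the simplices of K are:

  0-simplices (12): [1], [2], [3], [4], [5], [6], [7], [8], [9], [10], [11], [12]
  1-simplices (24): (24 of them)
  2-simplices (12): [1,2,6], [1,2,7], [1,3,6], [1,3,9], [1,7,9], [2,6,9], [2,7,10], [2,9,10], [3,6,10], [3,9,10], [6,7,9], [6,7,10]

so the chain groups are C_0 ≅ Z^12, C_1 ≅ Z^24, C_2 ≅ Z^12.

Boundary ∂_1: C_1 → C_0 is given by ∂[p,q] = [q] − [p]. For instance
  ∂[4,12] = [12] − [4].
The resulting 12×24 matrix has rank 10, and its Smith normal form has invariant factors (1,1,1,1,1,1,1,1,1,1).

∂_2: C_2 → C_1 maps a triangle to the signed sum of its edges. For instance
  ∂[2,7,10] = [7,10] − [2,10] + [2,7],
  ∂[3,6,10] = [6,10] − [3,10] + [3,6].
The resulting 24×12 matrix has rank 12, and its Smith normal form has invariant factors (1,1,1,1,1,1,1,1,1,1,1,2).

Reading off H_k = ker ∂_k / im ∂_{k+1}:

  H_2: rank ker ∂_2 − rank ∂_3 = (12 − 12) − 0 = 0, and there is no ∂_3, so H_2 = 0.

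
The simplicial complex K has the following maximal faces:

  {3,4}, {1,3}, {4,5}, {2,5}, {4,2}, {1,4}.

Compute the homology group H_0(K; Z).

H_0 = Z.

Take the total order 1 < 2 < 3 < 4 < 5 on the vertex set. Then K (dimension 1) consists of the simplices:

  0-simplices (5): [1], [2], [3], [4], [5]
  1-simplices (6): [1,3], [1,4], [2,4], [2,5], [3,4], [4,5]

Hence C_0 ≅ Z^5, C_1 ≅ Z^6.

Boundary ∂_1: C_1 → C_0 maps an edge to its endpoints' difference, ∂[p,q] = q − p. For instance
  ∂[2,4] = [4] − [2].
The resulting 5×6 matrix has rank 4, and its Smith normal form has invariant factors (1,1,1,1).

From H_k ≅ ker(∂_k) / im(∂_{k+1}) we obtain:

  H_0: rank C_0 − rank ∂_1 = 5 − 4 = 1, and the invariant factors of ∂_1 are all 1, so H_0 ≅ Z.

(K is a triangulation of a wedge of 2 circles.)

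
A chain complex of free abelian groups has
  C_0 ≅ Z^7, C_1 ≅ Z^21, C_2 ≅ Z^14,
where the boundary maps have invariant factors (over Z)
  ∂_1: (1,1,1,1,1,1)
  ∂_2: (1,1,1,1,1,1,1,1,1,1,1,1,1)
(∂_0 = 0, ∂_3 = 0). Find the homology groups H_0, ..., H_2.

H_0 ≅ Z,  H_1 ≅ Z^2,  H_2 ≅ Z.

H_0: b_0 = 7 − 0 − 6 = 1; torsion from ∂_1 factors > 1: none. So H_0 ≅ Z.
H_1: b_1 = 21 − 6 − 13 = 2; torsion from ∂_2 factors > 1: none. So H_1 ≅ Z^2.
H_2: b_2 = 14 − 13 − 0 = 1; torsion from ∂_3 factors > 1: none. So H_2 ≅ Z.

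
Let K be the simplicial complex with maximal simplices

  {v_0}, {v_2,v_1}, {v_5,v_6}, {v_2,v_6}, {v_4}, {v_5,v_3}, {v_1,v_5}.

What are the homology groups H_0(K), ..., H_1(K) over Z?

H_0 ≅ Z^3,  H_1 ≅ Z.

K has 7 vertices, 5 edges.
rank ∂_0 = 0, rank ∂_1 = 4 ⇒ b_0 = 7 − 0 − 4 = 3; all invariant factors of ∂_1 are 1 so no torsion. So H_0 ≅ Z^3.
rank ∂_1 = 4, rank ∂_2 = 0 ⇒ b_1 = 5 − 4 − 0 = 1. So H_1 ≅ Z.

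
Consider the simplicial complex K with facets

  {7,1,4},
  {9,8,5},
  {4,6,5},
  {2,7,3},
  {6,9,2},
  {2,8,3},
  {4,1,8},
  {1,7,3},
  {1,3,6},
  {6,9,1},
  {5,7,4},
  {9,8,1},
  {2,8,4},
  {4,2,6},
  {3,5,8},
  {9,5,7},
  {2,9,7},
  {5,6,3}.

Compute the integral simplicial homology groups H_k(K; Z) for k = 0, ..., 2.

We work with the vertex ordering 1 < 2 < 3 < 4 < 5 < 6 < 7 < 8 < 9. The simplices of K, each written with vertices in increasing order, are:

  0-simplices (9): [1], [2], [3], [4], [5], [6], [7], [8], [9]
  1-simplices (27): (27 of them)
  2-simplices (18): [1,3,6], [1,3,7], [1,4,7], [1,4,8], [1,6,9], [1,8,9], [2,3,7], [2,3,8], [2,4,6], [2,4,8], [2,6,9], [2,7,9], [3,5,6], [3,5,8], [4,5,6], [4,5,7], [5,7,9], [5,8,9]

Hence C_0 ≅ Z^9, C_1 ≅ Z^27, C_2 ≅ Z^18.

∂_1: C_1 → C_0 sends each edge [p,q] (with p < q) to q − p. For instance
  ∂[2,6] = [6] − [2].
As a 9×27 matrix over Z this has rank 8, with invariant factors (1,1,1,1,1,1,1,1).

The boundary map ∂_2: C_2 → C_1 maps a triangle to the signed sum of its edges. For instance
  ∂[4,5,6] = [5,6] − [4,6] + [4,5],
  ∂[2,4,8] = [4,8] − [2,8] + [2,4].
The 27×18 boundary matrix has rank 17 and Smith normal form diag(1,1,1,1,1,1,1,1,1,1,1,1,1,1,1,1,1).

From H_k ≅ ker(∂_k) / im(∂_{k+1}) we obtain:

  H_0: rank C_0 − rank ∂_1 = 9 − 8 = 1, and the invariant factors of ∂_1 are all 1, so H_0 = Z.
  H_1: rank ker ∂_1 − rank ∂_2 = (27 − 8) − 17 = 2, and the invariant factors of ∂_2 are all 1, so H_1 = Z^2.
  H_2: rank ker ∂_2 − rank ∂_3 = (18 − 17) − 0 = 1, and there is no ∂_3, so H_2 = Z.

(K is a triangulation of the torus T^2.)

H_0 ≅ Z,  H_1 ≅ Z^2,  H_2 ≅ Z.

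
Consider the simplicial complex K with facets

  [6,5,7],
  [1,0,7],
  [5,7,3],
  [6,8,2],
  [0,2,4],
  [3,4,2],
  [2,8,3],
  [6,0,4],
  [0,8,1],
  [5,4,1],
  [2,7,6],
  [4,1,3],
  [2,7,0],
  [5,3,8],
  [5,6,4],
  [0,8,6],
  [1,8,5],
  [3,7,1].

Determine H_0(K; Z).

We work with the vertex ordering 0 < 1 < 2 < 3 < 4 < 5 < 6 < 7 < 8. The simplices of K, each written with vertices in increasing order, are:

  0-simplices (9): [0], [1], [2], [3], [4], [5], [6], [7], [8]
  1-simplices (27): (27 of them)
  2-simplices (18): [0,1,7], [0,1,8], [0,2,4], [0,2,7], [0,4,6], [0,6,8], [1,3,4], [1,3,7], [1,4,5], [1,5,8], [2,3,4], [2,3,8], [2,6,7], [2,6,8], [3,5,7], [3,5,8], [4,5,6], [5,6,7]

Hence C_0 ≅ Z^9, C_1 ≅ Z^27, C_2 ≅ Z^18.

Boundary ∂_1: C_1 → C_0 maps an edge to its endpoints' difference, ∂[p,q] = q − p.
The resulting 9×27 matrix has rank 8, and its Smith normal form has invariant factors (1,1,1,1,1,1,1,1).

Boundary ∂_2: C_2 → C_1 sends each 2-simplex [p,q,r] to [q,r] − [p,r] + [p,q]. For instance
  ∂[3,5,7] = [5,7] − [3,7] + [3,5],
  ∂[1,3,4] = [3,4] − [1,4] + [1,3].
The resulting 27×18 matrix has rank 18, and its Smith normal form has invariant factors (1,1,1,1,1,1,1,1,1,1,1,1,1,1,1,1,1,2).

Now H_k = ker ∂_k / im ∂_{k+1}, so:

  H_0: rank C_0 − rank ∂_1 = 9 − 8 = 1, and the invariant factors of ∂_1 are all 1, so H_0 = Z.

(K is a triangulation of the Klein bottle.)

H_0 ≅ Z.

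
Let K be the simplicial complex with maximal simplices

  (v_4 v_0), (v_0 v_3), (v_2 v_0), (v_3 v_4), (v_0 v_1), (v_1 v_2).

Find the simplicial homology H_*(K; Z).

K has 5 vertices, 6 edges.
rank ∂_0 = 0, rank ∂_1 = 4 ⇒ b_0 = 5 − 0 − 4 = 1; all invariant factors of ∂_1 are 1 so no torsion. So H_0 = Z.
rank ∂_1 = 4, rank ∂_2 = 0 ⇒ b_1 = 6 − 4 − 0 = 2. So H_1 = Z^2.

H_0 ≅ Z,  H_1 ≅ Z^2.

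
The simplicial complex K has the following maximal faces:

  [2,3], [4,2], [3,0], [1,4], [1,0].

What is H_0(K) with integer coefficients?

K has 5 vertices, 5 edges.
rank ∂_0 = 0, rank ∂_1 = 4 ⇒ b_0 = 5 − 0 − 4 = 1; all invariant factors of ∂_1 are 1 so no torsion. So H_0 ≅ Z.

H_0 ≅ Z.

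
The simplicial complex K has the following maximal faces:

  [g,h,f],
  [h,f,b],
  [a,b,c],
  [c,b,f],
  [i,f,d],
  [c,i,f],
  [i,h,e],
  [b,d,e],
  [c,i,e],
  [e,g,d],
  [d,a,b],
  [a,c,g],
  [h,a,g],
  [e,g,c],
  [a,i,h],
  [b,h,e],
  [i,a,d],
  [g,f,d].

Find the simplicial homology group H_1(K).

H_1 = Z^2.

Fix the vertex order a < b < c < d < e < f < g < h < i and write every simplex with vertices in increasing order. Then dim K = 2 and the simplices of K are:

  0-simplices (9): a, b, c, d, e, f, g, h, i
  1-simplices (27): ab, ac, ad, ag, ah, ai, bc, bd, be, bf, bh, ce, cf, cg, ci, de, df, dg, di, eg, eh, ei, fg, fh, fi, gh, hi
  2-simplices (18): abc, abd, acg, adi, agh, ahi, bcf, bde, beh, bfh, ceg, cei, cfi, deg, dfg, dfi, ehi, fgh

so the chain groups are C_0 ≅ Z^9, C_1 ≅ Z^27, C_2 ≅ Z^18.

∂_1: C_1 → C_0 maps an edge to its endpoints' difference, ∂[p,q] = q − p. For instance
  ∂fi = i − f.
The resulting 9×27 matrix has rank 8, and its Smith normal form has invariant factors (1,1,1,1,1,1,1,1).

∂_2: C_2 → C_1 acts by ∂[p,q,r] = [q,r] − [p,r] + [p,q]. For instance
  ∂fgh = gh − fh + fg,
  ∂cei = ei − ci + ce.
The resulting 27×18 matrix has rank 17, and its Smith normal form has invariant factors (1,1,1,1,1,1,1,1,1,1,1,1,1,1,1,1,1).

Reading off H_k = ker ∂_k / im ∂_{k+1}:

  H_1: rank ker ∂_1 − rank ∂_2 = (27 − 8) − 17 = 2, and the invariant factors of ∂_2 are all 1, so H_1 ≅ Z^2.

(K is a triangulation of the torus T^2.)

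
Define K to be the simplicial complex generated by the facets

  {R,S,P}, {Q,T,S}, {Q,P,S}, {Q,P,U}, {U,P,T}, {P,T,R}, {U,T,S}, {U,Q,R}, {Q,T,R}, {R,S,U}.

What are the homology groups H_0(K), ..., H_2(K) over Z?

Order the vertices as P < Q < R < S < T < U. Listing each simplex with vertices in this order, K has dimension 2 with simplices:

  0-simplices (6): P, Q, R, S, T, U
  1-simplices (15): PQ, PR, PS, PT, PU, QR, QS, QT, QU, RS, RT, RU, ST, SU, TU
  2-simplices (10): PQS, PQU, PRS, PRT, PTU, QRT, QRU, QST, RSU, STU

so the chain groups are C_0 ≅ Z^6, C_1 ≅ Z^15, C_2 ≅ Z^10.

Boundary ∂_1: C_1 → C_0 maps an edge to its endpoints' difference, ∂[p,q] = q − p.
The resulting 6×15 matrix has rank 5, and its Smith normal form has invariant factors (1,1,1,1,1).

Boundary ∂_2: C_2 → C_1 acts by ∂[p,q,r] = [q,r] − [p,r] + [p,q]. For instance
  ∂PQS = QS − PS + PQ,
  ∂STU = TU − SU + ST.
As a 15×10 matrix over Z this has rank 10, with invariant factors (1,1,1,1,1,1,1,1,1,2).

From H_k ≅ ker(∂_k) / im(∂_{k+1}) we obtain:

  H_0: rank C_0 − rank ∂_1 = 6 − 5 = 1, and the invariant factors of ∂_1 are all 1, so H_0 = Z.
  H_1: rank ker ∂_1 − rank ∂_2 = (15 − 5) − 10 = 0, and ∂_2 has invariant factor 2 > 1, so H_1 = Z/2.
  H_2: rank ker ∂_2 − rank ∂_3 = (10 − 10) − 0 = 0, and there is no ∂_3, so H_2 = 0.

H_0 = Z,  H_1 = Z/2,  H_2 = 0.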